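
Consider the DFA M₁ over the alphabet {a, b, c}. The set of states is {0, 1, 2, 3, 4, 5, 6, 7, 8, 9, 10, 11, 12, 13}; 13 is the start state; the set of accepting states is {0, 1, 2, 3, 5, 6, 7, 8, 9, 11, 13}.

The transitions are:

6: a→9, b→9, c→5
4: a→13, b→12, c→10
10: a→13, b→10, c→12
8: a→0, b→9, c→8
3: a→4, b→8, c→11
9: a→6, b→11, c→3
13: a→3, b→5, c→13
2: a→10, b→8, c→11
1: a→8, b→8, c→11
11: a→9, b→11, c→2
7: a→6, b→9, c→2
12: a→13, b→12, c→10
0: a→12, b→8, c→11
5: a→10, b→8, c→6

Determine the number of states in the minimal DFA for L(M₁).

5

States {1,7} cannot be reached from the start state, so discard them.
Start with accepting vs non-accepting: {0,2,3,5,6,8,9,11,13} | {4,10,12}.
Split {0,2,3,5,6,8,9,11,13} by δ(·,a) → {6,8,9,11,13} and {0,2,3,5}.
Refine {6,8,9,11,13} on symbol a: members go to different blocks, giving {6,9,11} and {8,13}.
On input b, block {8,13} splits into {8} and {13}.
The partition is now stable with 5 blocks: {6,9,11} | {4,10,12} | {0,2,3,5} | {8} | {13}.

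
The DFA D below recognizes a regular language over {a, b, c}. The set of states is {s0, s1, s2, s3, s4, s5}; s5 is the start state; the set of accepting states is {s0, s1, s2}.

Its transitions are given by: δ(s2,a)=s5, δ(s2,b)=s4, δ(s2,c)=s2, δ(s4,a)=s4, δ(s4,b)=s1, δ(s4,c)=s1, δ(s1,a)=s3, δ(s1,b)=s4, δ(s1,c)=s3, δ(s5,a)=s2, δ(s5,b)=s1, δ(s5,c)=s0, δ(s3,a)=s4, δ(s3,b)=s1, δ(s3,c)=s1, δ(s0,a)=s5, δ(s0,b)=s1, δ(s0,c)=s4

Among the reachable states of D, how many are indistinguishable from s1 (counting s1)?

Every state is reachable, so we keep all 6.
P0 = {s0,s1,s2} | {s3,s4,s5}.
On input b, block {s0,s1,s2} splits into {s1,s2} and {s0}.
Refine {s1,s2} on symbol c: members go to different blocks, giving {s1} and {s2}.
Refine {s3,s4,s5} on symbol a: members go to different blocks, giving {s3,s4} and {s5}.
No further refinement is possible. Final partition (5 blocks): {s1} | {s3,s4} | {s0} | {s2} | {s5}.
The equivalence class containing s1 is {s1}, of size 1.

1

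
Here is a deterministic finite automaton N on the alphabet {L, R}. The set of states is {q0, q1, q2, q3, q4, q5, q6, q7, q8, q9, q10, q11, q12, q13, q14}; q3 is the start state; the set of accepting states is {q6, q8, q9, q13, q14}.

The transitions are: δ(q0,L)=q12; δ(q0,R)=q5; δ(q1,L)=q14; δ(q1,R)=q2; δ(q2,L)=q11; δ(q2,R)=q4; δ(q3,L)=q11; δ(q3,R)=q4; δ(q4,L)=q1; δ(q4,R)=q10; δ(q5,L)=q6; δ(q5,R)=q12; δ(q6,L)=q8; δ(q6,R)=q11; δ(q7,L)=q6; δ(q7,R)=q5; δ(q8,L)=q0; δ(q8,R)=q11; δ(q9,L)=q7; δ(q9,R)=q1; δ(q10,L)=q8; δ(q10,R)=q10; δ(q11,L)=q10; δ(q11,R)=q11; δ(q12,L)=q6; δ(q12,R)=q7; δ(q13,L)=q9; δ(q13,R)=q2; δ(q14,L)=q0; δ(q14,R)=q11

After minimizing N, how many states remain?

9

First remove the unreachable states {q9,q13}; 13 states remain.
Start with accepting vs non-accepting: {q6,q8,q14} | {q0,q1,q2,q3,q4,q5,q7,q10,q11,q12}.
On input L, block {q6,q8,q14} splits into {q8,q14} and {q6}.
Refine {q0,q1,q2,q3,q4,q5,q7,q10,q11,q12} on symbol L: members go to different blocks, giving {q0,q2,q3,q4,q11} and {q5,q7,q12} and {q1,q10}.
Refine {q0,q2,q3,q4,q11} on symbol L: members go to different blocks, giving {q2,q3} and {q4,q11} and {q0}.
On input R, block {q1,q10} splits into {q1} and {q10}.
Refine {q4,q11} on symbol L: members go to different blocks, giving {q4} and {q11}.
Stable partition: {q8,q14} | {q2,q3} | {q6} | {q5,q7,q12} | {q1} | {q4} | {q0} | {q10} | {q11} — 9 equivalence classes.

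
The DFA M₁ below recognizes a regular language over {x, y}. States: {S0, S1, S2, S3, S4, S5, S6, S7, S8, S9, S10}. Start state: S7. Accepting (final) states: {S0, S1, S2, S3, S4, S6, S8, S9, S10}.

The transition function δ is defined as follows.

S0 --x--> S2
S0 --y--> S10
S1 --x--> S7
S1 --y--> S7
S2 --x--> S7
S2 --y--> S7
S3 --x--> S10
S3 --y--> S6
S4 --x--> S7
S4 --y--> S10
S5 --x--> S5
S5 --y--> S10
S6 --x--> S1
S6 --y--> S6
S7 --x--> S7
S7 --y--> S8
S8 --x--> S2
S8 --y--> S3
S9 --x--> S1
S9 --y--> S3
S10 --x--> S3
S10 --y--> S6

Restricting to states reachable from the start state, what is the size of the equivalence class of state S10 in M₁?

2

First remove the unreachable states {S0,S4,S5,S9}; 7 states remain.
P0 = {S1,S2,S3,S6,S8,S10} | {S7}.
Refine {S1,S2,S3,S6,S8,S10} on symbol x: members go to different blocks, giving {S3,S6,S8,S10} and {S1,S2}.
Split {S3,S6,S8,S10} by δ(·,x) → {S3,S10} and {S6,S8}.
Refine {S6,S8} on symbol y: members go to different blocks, giving {S6} and {S8}.
Stable partition: {S3,S10} | {S7} | {S1,S2} | {S6} | {S8} — 5 equivalence classes.
The equivalence class containing S10 is {S3,S10}, of size 2.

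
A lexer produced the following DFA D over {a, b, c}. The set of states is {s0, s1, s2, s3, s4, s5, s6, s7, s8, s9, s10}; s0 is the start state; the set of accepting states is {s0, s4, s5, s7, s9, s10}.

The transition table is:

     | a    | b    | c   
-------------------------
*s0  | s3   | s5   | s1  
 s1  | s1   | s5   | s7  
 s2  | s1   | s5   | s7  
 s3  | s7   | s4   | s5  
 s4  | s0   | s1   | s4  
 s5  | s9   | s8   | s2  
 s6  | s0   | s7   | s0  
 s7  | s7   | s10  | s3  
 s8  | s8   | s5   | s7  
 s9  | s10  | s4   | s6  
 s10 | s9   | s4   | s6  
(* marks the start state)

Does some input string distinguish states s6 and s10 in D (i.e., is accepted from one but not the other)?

Yes

All states are reachable from the start state.
Initial partition by acceptance: {s0,s4,s5,s7,s9,s10} | {s1,s2,s3,s6,s8}.
On input a, block {s0,s4,s5,s7,s9,s10} splits into {s4,s5,s7,s9,s10} and {s0}.
Split {s4,s5,s7,s9,s10} by δ(·,a) → {s5,s7,s9,s10} and {s4}.
Split {s5,s7,s9,s10} by δ(·,b) → {s9,s10} and {s5} and {s7}.
Split {s1,s2,s3,s6,s8} by δ(·,a) → {s1,s2,s8} and {s3} and {s6}.
The partition is now stable with 8 blocks: {s9,s10} | {s1,s2,s8} | {s0} | {s4} | {s5} | {s7} | {s3} | {s6}.
s6 and s10 end up in different blocks, so they are distinguishable. For instance, the string 'ε' is accepted from only s10.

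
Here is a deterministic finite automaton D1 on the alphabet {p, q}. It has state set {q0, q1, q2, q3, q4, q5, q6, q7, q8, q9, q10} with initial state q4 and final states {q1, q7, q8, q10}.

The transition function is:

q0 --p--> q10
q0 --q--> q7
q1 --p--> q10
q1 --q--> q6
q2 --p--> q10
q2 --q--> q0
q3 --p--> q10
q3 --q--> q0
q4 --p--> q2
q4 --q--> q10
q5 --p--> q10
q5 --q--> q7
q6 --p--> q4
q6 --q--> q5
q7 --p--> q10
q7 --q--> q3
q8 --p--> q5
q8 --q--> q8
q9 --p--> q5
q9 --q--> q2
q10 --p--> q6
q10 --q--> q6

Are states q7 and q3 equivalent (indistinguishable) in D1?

Reachable states from the start: {q0,q2,q3,q4,q5,q6,q7,q10}. Unreachable: {q1,q8,q9} — drop them.
Start with accepting vs non-accepting: {q7,q10} | {q0,q2,q3,q4,q5,q6}.
On input p, block {q7,q10} splits into {q7} and {q10}.
Refine {q0,q2,q3,q4,q5,q6} on symbol p: members go to different blocks, giving {q0,q2,q3,q5} and {q4,q6}.
Split {q0,q2,q3,q5} by δ(·,q) → {q0,q5} and {q2,q3}.
On input p, block {q4,q6} splits into {q4} and {q6}.
Stable partition: {q7} | {q0,q5} | {q10} | {q4} | {q2,q3} | {q6} — 6 equivalence classes.
q7 and q3 end up in different blocks, so they are distinguishable. For instance, the string 'ε' is accepted from only q7.

No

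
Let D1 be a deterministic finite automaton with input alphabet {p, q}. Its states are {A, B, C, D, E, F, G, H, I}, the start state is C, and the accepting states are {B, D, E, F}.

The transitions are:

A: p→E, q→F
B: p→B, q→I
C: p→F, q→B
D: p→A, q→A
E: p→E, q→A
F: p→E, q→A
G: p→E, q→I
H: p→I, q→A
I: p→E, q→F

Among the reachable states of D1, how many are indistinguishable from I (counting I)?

States {D,G,H} cannot be reached from the start state, so discard them.
P0 = {B,E,F} | {A,C,I}.
No further refinement is possible. Final partition (2 blocks): {B,E,F} | {A,C,I}.
State I belongs to the block {A,C,I}, which has 3 states.

3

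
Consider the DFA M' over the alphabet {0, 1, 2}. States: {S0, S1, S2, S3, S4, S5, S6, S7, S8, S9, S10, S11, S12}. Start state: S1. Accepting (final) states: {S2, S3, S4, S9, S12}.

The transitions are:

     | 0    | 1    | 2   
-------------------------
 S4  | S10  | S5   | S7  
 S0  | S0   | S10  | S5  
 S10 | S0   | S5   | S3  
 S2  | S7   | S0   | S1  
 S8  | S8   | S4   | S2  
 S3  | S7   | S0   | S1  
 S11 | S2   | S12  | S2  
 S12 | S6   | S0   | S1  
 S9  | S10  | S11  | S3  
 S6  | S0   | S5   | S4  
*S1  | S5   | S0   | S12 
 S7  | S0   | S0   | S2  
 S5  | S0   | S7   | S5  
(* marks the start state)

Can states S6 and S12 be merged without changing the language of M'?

Reachable states from the start: {S0,S1,S2,S3,S4,S5,S6,S7,S10,S12}. Unreachable: {S8,S9,S11} — drop them.
Initial partition by acceptance: {S2,S3,S4,S12} | {S0,S1,S5,S6,S7,S10}.
Refine {S0,S1,S5,S6,S7,S10} on symbol 2: members go to different blocks, giving {S1,S6,S7,S10} and {S0,S5}.
Stable partition: {S2,S3,S4,S12} | {S1,S6,S7,S10} | {S0,S5} — 3 equivalence classes.
S6 and S12 end up in different blocks, so they are distinguishable. For instance, the string 'ε' is accepted from only S12.

No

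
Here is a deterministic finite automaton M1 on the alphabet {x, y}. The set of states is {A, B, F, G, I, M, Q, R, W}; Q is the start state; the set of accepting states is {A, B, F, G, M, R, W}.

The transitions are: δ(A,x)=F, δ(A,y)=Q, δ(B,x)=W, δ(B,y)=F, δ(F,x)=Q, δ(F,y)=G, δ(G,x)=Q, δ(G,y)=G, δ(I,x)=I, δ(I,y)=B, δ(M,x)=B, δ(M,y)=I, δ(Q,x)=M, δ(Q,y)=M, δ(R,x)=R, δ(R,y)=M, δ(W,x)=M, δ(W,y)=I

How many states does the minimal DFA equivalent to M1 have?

Reachable states from the start: {B,F,G,I,M,Q,W}. Unreachable: {A,R} — drop them.
Initial partition by acceptance: {B,F,G,M,W} | {I,Q}.
Split {B,F,G,M,W} by δ(·,x) → {B,M,W} and {F,G}.
Split {B,M,W} by δ(·,y) → {M,W} and {B}.
Refine {M,W} on symbol x: members go to different blocks, giving {W} and {M}.
On input x, block {I,Q} splits into {I} and {Q}.
No further refinement is possible. Final partition (6 blocks): {W} | {I} | {F,G} | {B} | {M} | {Q}.

6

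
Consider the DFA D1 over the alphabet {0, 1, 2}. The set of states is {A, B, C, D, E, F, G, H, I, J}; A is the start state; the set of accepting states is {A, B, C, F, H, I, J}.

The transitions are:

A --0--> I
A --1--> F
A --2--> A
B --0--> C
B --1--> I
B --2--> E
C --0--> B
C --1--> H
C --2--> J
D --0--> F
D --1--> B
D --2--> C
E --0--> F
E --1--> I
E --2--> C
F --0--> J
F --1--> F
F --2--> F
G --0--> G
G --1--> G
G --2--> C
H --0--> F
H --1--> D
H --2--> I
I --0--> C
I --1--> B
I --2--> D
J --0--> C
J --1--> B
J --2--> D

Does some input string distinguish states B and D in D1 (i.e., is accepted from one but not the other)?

Yes

First remove the unreachable states {G}; 9 states remain.
Start with accepting vs non-accepting: {A,B,C,F,H,I,J} | {D,E}.
Split {A,B,C,F,H,I,J} by δ(·,1) → {A,B,C,F,I,J} and {H}.
On input 1, block {A,B,C,F,I,J} splits into {A,B,F,I,J} and {C}.
On input 0, block {A,B,F,I,J} splits into {B,I,J} and {A,F}.
No further refinement is possible. Final partition (5 blocks): {B,I,J} | {D,E} | {H} | {C} | {A,F}.
B and D end up in different blocks, so they are distinguishable. For instance, the string 'ε' is accepted from only B.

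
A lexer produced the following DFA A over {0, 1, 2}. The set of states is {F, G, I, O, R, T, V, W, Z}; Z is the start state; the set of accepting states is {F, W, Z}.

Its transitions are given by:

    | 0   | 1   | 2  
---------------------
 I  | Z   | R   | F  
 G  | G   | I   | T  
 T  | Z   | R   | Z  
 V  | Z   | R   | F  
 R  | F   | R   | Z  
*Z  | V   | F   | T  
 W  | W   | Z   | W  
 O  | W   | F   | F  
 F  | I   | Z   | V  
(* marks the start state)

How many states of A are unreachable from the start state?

3

Starting at Z and following transitions, the reachable set is {F, I, R, T, V, Z}. That leaves G, O, W unreachable — 3 in total.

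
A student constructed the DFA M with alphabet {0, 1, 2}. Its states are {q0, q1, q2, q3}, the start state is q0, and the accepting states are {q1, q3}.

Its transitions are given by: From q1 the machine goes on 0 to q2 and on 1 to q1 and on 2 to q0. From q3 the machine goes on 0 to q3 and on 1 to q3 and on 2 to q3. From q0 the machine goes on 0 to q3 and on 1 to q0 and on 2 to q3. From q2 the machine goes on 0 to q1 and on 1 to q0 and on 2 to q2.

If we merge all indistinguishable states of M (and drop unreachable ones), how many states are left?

2

First remove the unreachable states {q1,q2}; 2 states remain.
Initial partition by acceptance: {q3} | {q0}.
No further refinement is possible. Final partition (2 blocks): {q3} | {q0}.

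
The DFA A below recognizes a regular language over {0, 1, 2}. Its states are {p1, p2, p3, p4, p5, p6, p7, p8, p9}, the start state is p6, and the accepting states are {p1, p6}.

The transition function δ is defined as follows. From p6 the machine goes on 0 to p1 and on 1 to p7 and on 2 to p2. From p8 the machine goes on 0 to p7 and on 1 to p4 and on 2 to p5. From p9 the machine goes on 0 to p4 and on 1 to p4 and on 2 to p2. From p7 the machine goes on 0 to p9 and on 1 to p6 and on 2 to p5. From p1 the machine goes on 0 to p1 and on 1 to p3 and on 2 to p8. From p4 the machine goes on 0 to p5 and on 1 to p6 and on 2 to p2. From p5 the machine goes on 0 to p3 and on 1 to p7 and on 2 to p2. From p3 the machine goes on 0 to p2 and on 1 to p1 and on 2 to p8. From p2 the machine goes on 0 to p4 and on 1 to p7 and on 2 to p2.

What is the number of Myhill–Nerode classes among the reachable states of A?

P0 = {p1,p6} | {p2,p3,p4,p5,p7,p8,p9}.
Split {p2,p3,p4,p5,p7,p8,p9} by δ(·,1) → {p2,p5,p8,p9} and {p3,p4,p7}.
The partition is now stable with 3 blocks: {p1,p6} | {p2,p5,p8,p9} | {p3,p4,p7}.

3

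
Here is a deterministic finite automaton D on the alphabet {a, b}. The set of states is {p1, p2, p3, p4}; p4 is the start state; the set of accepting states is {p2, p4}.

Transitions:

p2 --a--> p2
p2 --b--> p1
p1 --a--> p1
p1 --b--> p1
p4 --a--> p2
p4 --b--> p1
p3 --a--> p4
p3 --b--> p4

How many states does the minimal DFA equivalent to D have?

2

Reachable states from the start: {p1,p2,p4}. Unreachable: {p3} — drop them.
Initial partition by acceptance: {p2,p4} | {p1}.
No further refinement is possible. Final partition (2 blocks): {p2,p4} | {p1}.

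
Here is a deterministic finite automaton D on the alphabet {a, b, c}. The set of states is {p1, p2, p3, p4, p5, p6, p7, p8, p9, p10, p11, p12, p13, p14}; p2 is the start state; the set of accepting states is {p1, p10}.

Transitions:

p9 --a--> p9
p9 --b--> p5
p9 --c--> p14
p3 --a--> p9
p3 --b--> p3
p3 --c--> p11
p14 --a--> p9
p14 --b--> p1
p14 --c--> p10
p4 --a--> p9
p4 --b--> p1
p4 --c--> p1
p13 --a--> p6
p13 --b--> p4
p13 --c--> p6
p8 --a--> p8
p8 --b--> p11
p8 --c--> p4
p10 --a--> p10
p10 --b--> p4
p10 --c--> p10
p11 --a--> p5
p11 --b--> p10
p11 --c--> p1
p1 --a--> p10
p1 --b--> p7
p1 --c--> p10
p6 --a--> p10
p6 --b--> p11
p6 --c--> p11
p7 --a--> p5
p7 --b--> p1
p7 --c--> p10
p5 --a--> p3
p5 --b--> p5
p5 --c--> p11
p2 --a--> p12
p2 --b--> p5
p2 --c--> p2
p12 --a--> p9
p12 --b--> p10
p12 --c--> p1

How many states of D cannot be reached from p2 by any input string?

3

No path from p2 leads to p6, p8, p13; the other 11 states are all reachable.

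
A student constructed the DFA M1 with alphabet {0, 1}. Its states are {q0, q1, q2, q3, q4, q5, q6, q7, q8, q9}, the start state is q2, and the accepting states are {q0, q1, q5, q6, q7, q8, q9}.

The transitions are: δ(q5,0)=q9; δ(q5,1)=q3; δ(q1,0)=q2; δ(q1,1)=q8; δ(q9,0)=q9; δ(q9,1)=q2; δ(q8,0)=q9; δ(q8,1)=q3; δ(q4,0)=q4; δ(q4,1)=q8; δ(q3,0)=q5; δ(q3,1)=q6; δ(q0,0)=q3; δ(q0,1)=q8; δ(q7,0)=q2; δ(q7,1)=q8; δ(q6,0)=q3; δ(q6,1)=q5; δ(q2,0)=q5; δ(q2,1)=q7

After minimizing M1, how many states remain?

3

First remove the unreachable states {q0,q1,q4}; 7 states remain.
Initial partition by acceptance: {q5,q6,q7,q8,q9} | {q2,q3}.
On input 0, block {q5,q6,q7,q8,q9} splits into {q5,q8,q9} and {q6,q7}.
No further refinement is possible. Final partition (3 blocks): {q5,q8,q9} | {q2,q3} | {q6,q7}.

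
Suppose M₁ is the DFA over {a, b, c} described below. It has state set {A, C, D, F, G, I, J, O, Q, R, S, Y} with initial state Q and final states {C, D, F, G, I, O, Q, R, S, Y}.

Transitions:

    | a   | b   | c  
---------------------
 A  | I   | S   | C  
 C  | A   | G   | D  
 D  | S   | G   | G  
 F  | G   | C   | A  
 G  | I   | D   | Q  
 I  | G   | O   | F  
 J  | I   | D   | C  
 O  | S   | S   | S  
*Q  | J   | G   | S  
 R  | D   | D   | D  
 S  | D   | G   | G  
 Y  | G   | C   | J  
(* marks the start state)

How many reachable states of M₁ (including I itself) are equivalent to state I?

1

First remove the unreachable states {R,Y}; 10 states remain.
Start with accepting vs non-accepting: {C,D,F,G,I,O,Q,S} | {A,J}.
On input a, block {C,D,F,G,I,O,Q,S} splits into {D,F,G,I,O,S} and {C,Q}.
Split {D,F,G,I,O,S} by δ(·,b) → {D,G,I,O,S} and {F}.
Refine {D,G,I,O,S} on symbol c: members go to different blocks, giving {D,O,S} and {G} and {I}.
Split {D,O,S} by δ(·,b) → {D,S} and {O}.
No further refinement is possible. Final partition (7 blocks): {D,S} | {A,J} | {C,Q} | {F} | {G} | {I} | {O}.
State I belongs to the block {I}, which has 1 states.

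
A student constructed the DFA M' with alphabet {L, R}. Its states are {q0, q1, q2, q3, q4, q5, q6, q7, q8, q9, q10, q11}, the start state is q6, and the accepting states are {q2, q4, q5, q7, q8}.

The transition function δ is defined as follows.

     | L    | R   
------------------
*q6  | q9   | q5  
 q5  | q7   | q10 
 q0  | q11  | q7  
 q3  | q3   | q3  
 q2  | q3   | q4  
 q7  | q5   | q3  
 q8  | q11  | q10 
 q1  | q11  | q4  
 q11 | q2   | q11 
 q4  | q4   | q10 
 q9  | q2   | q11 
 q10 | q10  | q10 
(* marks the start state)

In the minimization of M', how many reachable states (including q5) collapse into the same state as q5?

3

States {q0,q1,q8} cannot be reached from the start state, so discard them.
Start with accepting vs non-accepting: {q2,q4,q5,q7} | {q3,q6,q9,q10,q11}.
Refine {q2,q4,q5,q7} on symbol L: members go to different blocks, giving {q4,q5,q7} and {q2}.
Refine {q3,q6,q9,q10,q11} on symbol L: members go to different blocks, giving {q3,q6,q10} and {q9,q11}.
On input L, block {q3,q6,q10} splits into {q3,q10} and {q6}.
No further refinement is possible. Final partition (5 blocks): {q4,q5,q7} | {q3,q10} | {q2} | {q9,q11} | {q6}.
State q5 belongs to the block {q4,q5,q7}, which has 3 states.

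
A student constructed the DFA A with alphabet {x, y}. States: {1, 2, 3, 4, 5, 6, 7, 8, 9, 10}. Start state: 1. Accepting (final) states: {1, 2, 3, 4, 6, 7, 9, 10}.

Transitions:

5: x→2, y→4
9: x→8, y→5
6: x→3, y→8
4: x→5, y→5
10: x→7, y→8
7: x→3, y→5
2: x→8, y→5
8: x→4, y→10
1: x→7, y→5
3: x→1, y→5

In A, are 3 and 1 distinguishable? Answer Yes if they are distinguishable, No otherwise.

First remove the unreachable states {6,9}; 8 states remain.
Start with accepting vs non-accepting: {1,2,3,4,7,10} | {5,8}.
On input x, block {1,2,3,4,7,10} splits into {1,3,7,10} and {2,4}.
On input y, block {5,8} splits into {5} and {8}.
Refine {1,3,7,10} on symbol y: members go to different blocks, giving {1,3,7} and {10}.
Refine {2,4} on symbol x: members go to different blocks, giving {2} and {4}.
Stable partition: {1,3,7} | {5} | {2} | {8} | {10} | {4} — 6 equivalence classes.
3 and 1 lie in the same block of the stable partition, so they are equivalent — no string distinguishes them.

No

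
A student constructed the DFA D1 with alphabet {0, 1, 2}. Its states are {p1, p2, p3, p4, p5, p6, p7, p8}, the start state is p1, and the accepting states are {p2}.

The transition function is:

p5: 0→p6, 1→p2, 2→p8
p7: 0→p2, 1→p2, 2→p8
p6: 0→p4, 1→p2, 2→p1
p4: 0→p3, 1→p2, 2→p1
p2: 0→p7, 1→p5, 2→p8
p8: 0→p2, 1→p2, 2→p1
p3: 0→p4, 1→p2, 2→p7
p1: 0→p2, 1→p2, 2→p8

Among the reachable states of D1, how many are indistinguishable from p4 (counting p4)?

Initial partition by acceptance: {p2} | {p1,p3,p4,p5,p6,p7,p8}.
On input 0, block {p1,p3,p4,p5,p6,p7,p8} splits into {p3,p4,p5,p6} and {p1,p7,p8}.
The partition is now stable with 3 blocks: {p2} | {p3,p4,p5,p6} | {p1,p7,p8}.
The equivalence class containing p4 is {p3,p4,p5,p6}, of size 4.

4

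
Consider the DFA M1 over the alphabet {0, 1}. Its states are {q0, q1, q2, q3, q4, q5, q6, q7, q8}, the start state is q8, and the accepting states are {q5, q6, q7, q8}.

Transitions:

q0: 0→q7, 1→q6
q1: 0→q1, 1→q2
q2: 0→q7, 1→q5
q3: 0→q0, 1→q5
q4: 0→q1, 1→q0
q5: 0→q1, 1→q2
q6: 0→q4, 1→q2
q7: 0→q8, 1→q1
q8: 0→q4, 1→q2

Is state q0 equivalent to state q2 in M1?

Yes

States {q3} cannot be reached from the start state, so discard them.
Start with accepting vs non-accepting: {q5,q6,q7,q8} | {q0,q1,q2,q4}.
On input 0, block {q5,q6,q7,q8} splits into {q5,q6,q8} and {q7}.
Split {q0,q1,q2,q4} by δ(·,0) → {q0,q2} and {q1,q4}.
The partition is now stable with 4 blocks: {q5,q6,q8} | {q0,q2} | {q7} | {q1,q4}.
q0 and q2 lie in the same block of the stable partition, so they are equivalent — no string distinguishes them.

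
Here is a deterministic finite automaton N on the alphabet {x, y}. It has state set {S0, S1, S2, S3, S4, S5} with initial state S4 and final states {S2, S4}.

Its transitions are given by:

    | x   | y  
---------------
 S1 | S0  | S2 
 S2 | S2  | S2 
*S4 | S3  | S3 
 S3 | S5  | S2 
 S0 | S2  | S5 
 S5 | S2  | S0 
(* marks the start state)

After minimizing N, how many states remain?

Reachable states from the start: {S0,S2,S3,S4,S5}. Unreachable: {S1} — drop them.
Start with accepting vs non-accepting: {S2,S4} | {S0,S3,S5}.
Refine {S2,S4} on symbol x: members go to different blocks, giving {S2} and {S4}.
On input x, block {S0,S3,S5} splits into {S0,S5} and {S3}.
Stable partition: {S2} | {S0,S5} | {S4} | {S3} — 4 equivalence classes.

4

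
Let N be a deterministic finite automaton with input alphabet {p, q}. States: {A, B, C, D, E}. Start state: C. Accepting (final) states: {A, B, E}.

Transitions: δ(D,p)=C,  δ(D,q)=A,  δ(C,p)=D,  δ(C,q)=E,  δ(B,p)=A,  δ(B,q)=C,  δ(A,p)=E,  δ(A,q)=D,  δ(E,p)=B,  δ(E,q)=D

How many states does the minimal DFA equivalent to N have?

2

Start with accepting vs non-accepting: {A,B,E} | {C,D}.
Stable partition: {A,B,E} | {C,D} — 2 equivalence classes.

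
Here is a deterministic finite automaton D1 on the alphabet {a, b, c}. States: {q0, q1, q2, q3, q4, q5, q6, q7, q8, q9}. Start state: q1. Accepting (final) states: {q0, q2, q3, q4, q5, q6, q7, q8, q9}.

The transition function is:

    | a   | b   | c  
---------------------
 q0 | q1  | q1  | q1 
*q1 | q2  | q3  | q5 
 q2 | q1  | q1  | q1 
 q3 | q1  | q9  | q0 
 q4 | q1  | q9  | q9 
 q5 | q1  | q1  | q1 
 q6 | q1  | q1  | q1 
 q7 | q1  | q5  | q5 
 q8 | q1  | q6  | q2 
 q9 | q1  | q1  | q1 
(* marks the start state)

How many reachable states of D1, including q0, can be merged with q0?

4

First remove the unreachable states {q4,q6,q7,q8}; 6 states remain.
Initial partition by acceptance: {q0,q2,q3,q5,q9} | {q1}.
On input b, block {q0,q2,q3,q5,q9} splits into {q0,q2,q5,q9} and {q3}.
Stable partition: {q0,q2,q5,q9} | {q1} | {q3} — 3 equivalence classes.
State q0 belongs to the block {q0,q2,q5,q9}, which has 4 states.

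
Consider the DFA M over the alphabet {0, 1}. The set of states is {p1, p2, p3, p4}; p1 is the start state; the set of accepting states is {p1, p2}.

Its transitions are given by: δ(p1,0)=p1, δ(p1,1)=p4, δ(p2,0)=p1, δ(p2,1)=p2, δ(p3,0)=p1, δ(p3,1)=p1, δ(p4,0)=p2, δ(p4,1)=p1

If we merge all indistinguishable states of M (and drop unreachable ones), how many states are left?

States {p3} cannot be reached from the start state, so discard them.
Initial partition by acceptance: {p1,p2} | {p4}.
On input 1, block {p1,p2} splits into {p1} and {p2}.
Stable partition: {p1} | {p4} | {p2} — 3 equivalence classes.

3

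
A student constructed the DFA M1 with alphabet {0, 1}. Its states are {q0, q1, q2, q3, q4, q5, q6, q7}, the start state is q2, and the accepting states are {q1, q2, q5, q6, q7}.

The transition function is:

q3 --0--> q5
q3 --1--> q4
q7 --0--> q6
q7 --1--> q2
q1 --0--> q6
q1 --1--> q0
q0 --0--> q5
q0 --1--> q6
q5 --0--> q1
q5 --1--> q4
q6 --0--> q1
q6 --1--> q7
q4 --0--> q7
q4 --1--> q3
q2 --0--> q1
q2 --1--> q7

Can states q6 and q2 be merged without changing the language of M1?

Yes

P0 = {q1,q2,q5,q6,q7} | {q0,q3,q4}.
Split {q1,q2,q5,q6,q7} by δ(·,1) → {q2,q6,q7} and {q1,q5}.
Refine {q2,q6,q7} on symbol 0: members go to different blocks, giving {q2,q6} and {q7}.
Split {q0,q3,q4} by δ(·,0) → {q0,q3} and {q4}.
On input 1, block {q0,q3} splits into {q0} and {q3}.
On input 0, block {q1,q5} splits into {q1} and {q5}.
No further refinement is possible. Final partition (7 blocks): {q2,q6} | {q0} | {q1} | {q7} | {q4} | {q3} | {q5}.
q6 and q2 lie in the same block of the stable partition, so they are equivalent — no string distinguishes them.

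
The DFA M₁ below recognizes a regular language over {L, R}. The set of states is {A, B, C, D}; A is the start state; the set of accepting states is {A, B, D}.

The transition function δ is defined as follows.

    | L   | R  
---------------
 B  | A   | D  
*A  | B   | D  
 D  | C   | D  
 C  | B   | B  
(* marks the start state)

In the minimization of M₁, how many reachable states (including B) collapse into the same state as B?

Initial partition by acceptance: {A,B,D} | {C}.
Split {A,B,D} by δ(·,L) → {A,B} and {D}.
No further refinement is possible. Final partition (3 blocks): {A,B} | {C} | {D}.
State B belongs to the block {A,B}, which has 2 states.

2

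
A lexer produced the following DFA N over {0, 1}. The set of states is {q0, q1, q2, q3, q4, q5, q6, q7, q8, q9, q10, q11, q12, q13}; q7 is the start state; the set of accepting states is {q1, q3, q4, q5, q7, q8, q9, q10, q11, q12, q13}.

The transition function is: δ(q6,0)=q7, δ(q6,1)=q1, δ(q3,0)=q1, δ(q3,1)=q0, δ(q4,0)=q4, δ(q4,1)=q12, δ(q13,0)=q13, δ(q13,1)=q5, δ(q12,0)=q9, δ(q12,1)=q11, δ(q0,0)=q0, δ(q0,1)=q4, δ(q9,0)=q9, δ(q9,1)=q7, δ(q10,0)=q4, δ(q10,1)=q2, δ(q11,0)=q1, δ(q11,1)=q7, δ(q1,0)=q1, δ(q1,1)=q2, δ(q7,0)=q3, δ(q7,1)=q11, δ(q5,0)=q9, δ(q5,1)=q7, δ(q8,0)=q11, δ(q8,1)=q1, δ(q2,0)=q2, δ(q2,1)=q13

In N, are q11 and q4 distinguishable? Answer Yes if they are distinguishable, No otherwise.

Yes

Reachable states from the start: {q0,q1,q2,q3,q4,q5,q7,q9,q11,q12,q13}. Unreachable: {q6,q8,q10} — drop them.
Initial partition by acceptance: {q1,q3,q4,q5,q7,q9,q11,q12,q13} | {q0,q2}.
Split {q1,q3,q4,q5,q7,q9,q11,q12,q13} by δ(·,1) → {q4,q5,q7,q9,q11,q12,q13} and {q1,q3}.
Refine {q4,q5,q7,q9,q11,q12,q13} on symbol 0: members go to different blocks, giving {q4,q5,q9,q12,q13} and {q7,q11}.
Split {q4,q5,q9,q12,q13} by δ(·,1) → {q5,q9,q12} and {q4,q13}.
Stable partition: {q5,q9,q12} | {q0,q2} | {q1,q3} | {q7,q11} | {q4,q13} — 5 equivalence classes.
q11 and q4 end up in different blocks, so they are distinguishable. For instance, the string '01' is accepted from only q4.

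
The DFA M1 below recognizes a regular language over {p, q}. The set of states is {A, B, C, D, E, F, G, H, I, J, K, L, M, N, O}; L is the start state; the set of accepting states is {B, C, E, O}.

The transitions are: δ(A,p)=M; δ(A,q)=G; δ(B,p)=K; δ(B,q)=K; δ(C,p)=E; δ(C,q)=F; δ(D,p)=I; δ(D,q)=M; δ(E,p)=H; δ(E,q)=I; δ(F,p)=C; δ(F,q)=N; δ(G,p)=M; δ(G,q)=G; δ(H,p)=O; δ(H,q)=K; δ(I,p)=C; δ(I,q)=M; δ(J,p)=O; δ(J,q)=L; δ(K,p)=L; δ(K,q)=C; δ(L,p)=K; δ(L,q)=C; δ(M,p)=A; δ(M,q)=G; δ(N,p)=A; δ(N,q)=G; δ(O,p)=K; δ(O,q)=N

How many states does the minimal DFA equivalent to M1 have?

7

States {B,D,J} cannot be reached from the start state, so discard them.
Initial partition by acceptance: {C,E,O} | {A,F,G,H,I,K,L,M,N}.
On input p, block {C,E,O} splits into {E,O} and {C}.
Split {A,F,G,H,I,K,L,M,N} by δ(·,p) → {A,G,K,L,M,N} and {F,I} and {H}.
Split {E,O} by δ(·,p) → {E} and {O}.
On input q, block {A,G,K,L,M,N} splits into {A,G,M,N} and {K,L}.
The partition is now stable with 7 blocks: {E} | {A,G,M,N} | {C} | {F,I} | {H} | {O} | {K,L}.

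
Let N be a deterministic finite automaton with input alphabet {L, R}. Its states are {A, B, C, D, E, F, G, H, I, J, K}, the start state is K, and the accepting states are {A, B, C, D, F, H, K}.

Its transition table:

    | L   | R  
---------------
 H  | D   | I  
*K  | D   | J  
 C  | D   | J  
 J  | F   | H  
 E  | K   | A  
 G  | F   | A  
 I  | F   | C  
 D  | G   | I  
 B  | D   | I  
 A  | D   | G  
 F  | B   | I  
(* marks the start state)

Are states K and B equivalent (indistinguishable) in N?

States {E} cannot be reached from the start state, so discard them.
P0 = {A,B,C,D,F,H,K} | {G,I,J}.
Split {A,B,C,D,F,H,K} by δ(·,L) → {A,B,C,F,H,K} and {D}.
On input L, block {A,B,C,F,H,K} splits into {A,B,C,H,K} and {F}.
The partition is now stable with 4 blocks: {A,B,C,H,K} | {G,I,J} | {D} | {F}.
K and B lie in the same block of the stable partition, so they are equivalent — no string distinguishes them.

Yes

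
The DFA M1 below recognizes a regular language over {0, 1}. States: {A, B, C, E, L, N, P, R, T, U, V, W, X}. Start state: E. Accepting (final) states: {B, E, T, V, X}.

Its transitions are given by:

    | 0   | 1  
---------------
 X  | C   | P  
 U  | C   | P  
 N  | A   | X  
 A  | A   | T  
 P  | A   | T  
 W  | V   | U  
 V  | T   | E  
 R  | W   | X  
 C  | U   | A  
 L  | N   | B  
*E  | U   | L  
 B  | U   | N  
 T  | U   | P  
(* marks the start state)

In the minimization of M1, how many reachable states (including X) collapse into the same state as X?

States {R,V,W} cannot be reached from the start state, so discard them.
Start with accepting vs non-accepting: {B,E,T,X} | {A,C,L,N,P,U}.
Split {A,C,L,N,P,U} by δ(·,1) → {A,L,N,P} and {C,U}.
Stable partition: {B,E,T,X} | {A,L,N,P} | {C,U} — 3 equivalence classes.
State X belongs to the block {B,E,T,X}, which has 4 states.

4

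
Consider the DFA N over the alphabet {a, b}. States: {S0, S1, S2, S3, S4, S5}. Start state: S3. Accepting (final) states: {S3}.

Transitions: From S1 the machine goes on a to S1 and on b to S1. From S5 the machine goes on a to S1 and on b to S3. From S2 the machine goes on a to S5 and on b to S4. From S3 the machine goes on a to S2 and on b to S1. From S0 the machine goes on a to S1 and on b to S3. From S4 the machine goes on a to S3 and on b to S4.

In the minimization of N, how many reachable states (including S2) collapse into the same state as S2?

States {S0} cannot be reached from the start state, so discard them.
Start with accepting vs non-accepting: {S3} | {S1,S2,S4,S5}.
Refine {S1,S2,S4,S5} on symbol a: members go to different blocks, giving {S1,S2,S5} and {S4}.
Refine {S1,S2,S5} on symbol b: members go to different blocks, giving {S1} and {S2} and {S5}.
Stable partition: {S3} | {S1} | {S4} | {S2} | {S5} — 5 equivalence classes.
The equivalence class containing S2 is {S2}, of size 1.

1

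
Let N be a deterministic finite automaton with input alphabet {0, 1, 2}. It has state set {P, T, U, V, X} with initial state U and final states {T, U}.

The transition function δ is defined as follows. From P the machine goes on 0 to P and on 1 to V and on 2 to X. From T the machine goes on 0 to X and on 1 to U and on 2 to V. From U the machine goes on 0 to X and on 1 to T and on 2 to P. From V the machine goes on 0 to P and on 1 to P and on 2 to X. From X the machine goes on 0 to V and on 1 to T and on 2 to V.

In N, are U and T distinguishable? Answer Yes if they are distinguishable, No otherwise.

No

Every state is reachable, so we keep all 5.
P0 = {T,U} | {P,V,X}.
Split {P,V,X} by δ(·,1) → {P,V} and {X}.
The partition is now stable with 3 blocks: {T,U} | {P,V} | {X}.
U and T lie in the same block of the stable partition, so they are equivalent — no string distinguishes them.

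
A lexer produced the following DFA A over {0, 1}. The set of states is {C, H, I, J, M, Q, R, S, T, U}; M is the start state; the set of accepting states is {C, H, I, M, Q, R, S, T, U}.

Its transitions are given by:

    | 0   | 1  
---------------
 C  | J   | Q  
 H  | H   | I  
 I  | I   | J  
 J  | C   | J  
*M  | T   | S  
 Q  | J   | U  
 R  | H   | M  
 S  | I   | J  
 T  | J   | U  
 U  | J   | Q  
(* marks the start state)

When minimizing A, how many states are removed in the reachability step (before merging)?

2

No path from M leads to H, R; the other 8 states are all reachable.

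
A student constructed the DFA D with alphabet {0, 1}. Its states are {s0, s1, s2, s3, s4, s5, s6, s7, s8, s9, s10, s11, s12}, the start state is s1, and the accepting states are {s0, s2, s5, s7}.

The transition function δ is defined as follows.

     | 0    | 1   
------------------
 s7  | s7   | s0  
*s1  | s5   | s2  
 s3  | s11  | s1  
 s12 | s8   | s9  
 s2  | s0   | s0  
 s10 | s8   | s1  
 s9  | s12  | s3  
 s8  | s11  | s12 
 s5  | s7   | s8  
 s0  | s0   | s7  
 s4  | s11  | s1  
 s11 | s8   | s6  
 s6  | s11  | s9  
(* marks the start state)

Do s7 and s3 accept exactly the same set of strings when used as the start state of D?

Reachable states from the start: {s0,s1,s2,s3,s5,s6,s7,s8,s9,s11,s12}. Unreachable: {s4,s10} — drop them.
P0 = {s0,s2,s5,s7} | {s1,s3,s6,s8,s9,s11,s12}.
On input 1, block {s0,s2,s5,s7} splits into {s0,s2,s7} and {s5}.
Refine {s1,s3,s6,s8,s9,s11,s12} on symbol 0: members go to different blocks, giving {s3,s6,s8,s9,s11,s12} and {s1}.
On input 1, block {s3,s6,s8,s9,s11,s12} splits into {s6,s8,s9,s11,s12} and {s3}.
On input 1, block {s6,s8,s9,s11,s12} splits into {s6,s8,s11,s12} and {s9}.
On input 1, block {s6,s8,s11,s12} splits into {s6,s12} and {s8,s11}.
The partition is now stable with 7 blocks: {s0,s2,s7} | {s6,s12} | {s5} | {s1} | {s3} | {s9} | {s8,s11}.
s7 and s3 end up in different blocks, so they are distinguishable. For instance, the string 'ε' is accepted from only s7.

No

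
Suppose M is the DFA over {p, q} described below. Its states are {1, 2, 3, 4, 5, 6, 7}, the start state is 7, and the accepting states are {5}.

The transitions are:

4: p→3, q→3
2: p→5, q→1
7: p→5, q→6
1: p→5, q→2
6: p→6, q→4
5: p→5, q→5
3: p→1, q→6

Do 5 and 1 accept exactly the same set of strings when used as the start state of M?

No

Every state is reachable, so we keep all 7.
Start with accepting vs non-accepting: {5} | {1,2,3,4,6,7}.
On input p, block {1,2,3,4,6,7} splits into {1,2,7} and {3,4,6}.
Refine {1,2,7} on symbol q: members go to different blocks, giving {1,2} and {7}.
Split {3,4,6} by δ(·,p) → {4,6} and {3}.
On input p, block {4,6} splits into {4} and {6}.
No further refinement is possible. Final partition (6 blocks): {5} | {1,2} | {4} | {7} | {3} | {6}.
5 and 1 end up in different blocks, so they are distinguishable. For instance, the string 'ε' is accepted from only 5.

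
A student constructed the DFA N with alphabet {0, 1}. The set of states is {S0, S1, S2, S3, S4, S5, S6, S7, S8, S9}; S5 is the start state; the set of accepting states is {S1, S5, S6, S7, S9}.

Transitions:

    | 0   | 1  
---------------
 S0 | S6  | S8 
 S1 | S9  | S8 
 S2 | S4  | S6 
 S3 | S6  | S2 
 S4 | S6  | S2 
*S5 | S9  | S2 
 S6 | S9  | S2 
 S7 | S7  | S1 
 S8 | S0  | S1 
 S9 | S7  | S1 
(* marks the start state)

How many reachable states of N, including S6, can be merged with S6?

Reachable states from the start: {S0,S1,S2,S4,S5,S6,S7,S8,S9}. Unreachable: {S3} — drop them.
P0 = {S1,S5,S6,S7,S9} | {S0,S2,S4,S8}.
Refine {S1,S5,S6,S7,S9} on symbol 1: members go to different blocks, giving {S1,S5,S6} and {S7,S9}.
Split {S0,S2,S4,S8} by δ(·,0) → {S0,S4} and {S2,S8}.
No further refinement is possible. Final partition (4 blocks): {S1,S5,S6} | {S0,S4} | {S7,S9} | {S2,S8}.
The equivalence class containing S6 is {S1,S5,S6}, of size 3.

3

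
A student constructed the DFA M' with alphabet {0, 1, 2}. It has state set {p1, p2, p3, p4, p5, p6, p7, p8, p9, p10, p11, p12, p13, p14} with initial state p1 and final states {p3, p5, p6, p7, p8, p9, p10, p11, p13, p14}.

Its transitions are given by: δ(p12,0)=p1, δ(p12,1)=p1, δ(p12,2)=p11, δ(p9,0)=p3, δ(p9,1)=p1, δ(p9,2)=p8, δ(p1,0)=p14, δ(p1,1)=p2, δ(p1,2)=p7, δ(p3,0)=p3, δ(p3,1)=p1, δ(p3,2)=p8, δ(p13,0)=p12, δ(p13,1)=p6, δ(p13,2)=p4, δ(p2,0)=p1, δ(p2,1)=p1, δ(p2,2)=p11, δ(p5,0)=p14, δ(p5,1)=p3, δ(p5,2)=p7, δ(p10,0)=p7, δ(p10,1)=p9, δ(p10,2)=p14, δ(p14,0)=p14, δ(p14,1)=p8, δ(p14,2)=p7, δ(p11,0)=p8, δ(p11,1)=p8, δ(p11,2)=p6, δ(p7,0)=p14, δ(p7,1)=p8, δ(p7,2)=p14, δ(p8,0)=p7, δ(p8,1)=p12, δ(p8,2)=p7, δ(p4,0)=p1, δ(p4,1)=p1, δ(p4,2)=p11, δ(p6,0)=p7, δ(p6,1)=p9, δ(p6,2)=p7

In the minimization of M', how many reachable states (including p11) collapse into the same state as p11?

States {p4,p5,p10,p13} cannot be reached from the start state, so discard them.
Initial partition by acceptance: {p3,p6,p7,p8,p9,p11,p14} | {p1,p2,p12}.
Refine {p3,p6,p7,p8,p9,p11,p14} on symbol 1: members go to different blocks, giving {p6,p7,p11,p14} and {p3,p8,p9}.
On input 0, block {p6,p7,p11,p14} splits into {p6,p7,p14} and {p11}.
Refine {p1,p2,p12} on symbol 0: members go to different blocks, giving {p2,p12} and {p1}.
On input 0, block {p3,p8,p9} splits into {p3,p9} and {p8}.
On input 1, block {p6,p7,p14} splits into {p7,p14} and {p6}.
No further refinement is possible. Final partition (7 blocks): {p7,p14} | {p2,p12} | {p3,p9} | {p11} | {p1} | {p8} | {p6}.
State p11 belongs to the block {p11}, which has 1 states.

1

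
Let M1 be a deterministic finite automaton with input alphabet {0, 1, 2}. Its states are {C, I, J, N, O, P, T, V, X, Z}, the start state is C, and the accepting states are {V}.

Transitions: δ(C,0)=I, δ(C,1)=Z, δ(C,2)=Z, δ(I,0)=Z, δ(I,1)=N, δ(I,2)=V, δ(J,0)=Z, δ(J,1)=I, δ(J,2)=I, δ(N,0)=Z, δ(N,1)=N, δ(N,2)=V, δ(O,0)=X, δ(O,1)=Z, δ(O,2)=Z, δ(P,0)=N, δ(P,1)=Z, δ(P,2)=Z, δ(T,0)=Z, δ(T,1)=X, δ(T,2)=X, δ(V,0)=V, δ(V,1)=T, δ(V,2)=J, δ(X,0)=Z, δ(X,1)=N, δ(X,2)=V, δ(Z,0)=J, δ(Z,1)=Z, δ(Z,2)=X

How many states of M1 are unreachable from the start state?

Starting at C and following transitions, the reachable set is {C, I, J, N, T, V, X, Z}. That leaves O, P unreachable — 2 in total.

2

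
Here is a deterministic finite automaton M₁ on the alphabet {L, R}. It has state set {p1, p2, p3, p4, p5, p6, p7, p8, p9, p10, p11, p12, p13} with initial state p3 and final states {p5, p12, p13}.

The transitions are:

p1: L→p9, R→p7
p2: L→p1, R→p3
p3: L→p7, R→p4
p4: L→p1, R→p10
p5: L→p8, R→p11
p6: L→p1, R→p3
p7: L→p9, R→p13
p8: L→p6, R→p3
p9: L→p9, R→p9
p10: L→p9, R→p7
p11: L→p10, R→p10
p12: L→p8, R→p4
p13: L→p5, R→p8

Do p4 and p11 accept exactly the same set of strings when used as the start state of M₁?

Yes

Reachable states from the start: {p1,p3,p4,p5,p6,p7,p8,p9,p10,p11,p13}. Unreachable: {p2,p12} — drop them.
Start with accepting vs non-accepting: {p5,p13} | {p1,p3,p4,p6,p7,p8,p9,p10,p11}.
On input L, block {p5,p13} splits into {p5} and {p13}.
On input R, block {p1,p3,p4,p6,p7,p8,p9,p10,p11} splits into {p1,p3,p4,p6,p8,p9,p10,p11} and {p7}.
Split {p1,p3,p4,p6,p8,p9,p10,p11} by δ(·,L) → {p1,p4,p6,p8,p9,p10,p11} and {p3}.
Split {p1,p4,p6,p8,p9,p10,p11} by δ(·,R) → {p4,p9,p11} and {p1,p10} and {p6,p8}.
On input L, block {p4,p9,p11} splits into {p4,p11} and {p9}.
On input L, block {p6,p8} splits into {p6} and {p8}.
Stable partition: {p5} | {p4,p11} | {p13} | {p7} | {p3} | {p1,p10} | {p6} | {p9} | {p8} — 9 equivalence classes.
p4 and p11 lie in the same block of the stable partition, so they are equivalent — no string distinguishes them.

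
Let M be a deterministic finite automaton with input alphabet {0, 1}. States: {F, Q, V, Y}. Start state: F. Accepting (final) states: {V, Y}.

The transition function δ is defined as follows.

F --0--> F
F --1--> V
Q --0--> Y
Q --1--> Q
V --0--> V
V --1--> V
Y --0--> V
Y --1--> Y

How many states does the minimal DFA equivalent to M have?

2

Reachable states from the start: {F,V}. Unreachable: {Q,Y} — drop them.
P0 = {V} | {F}.
Stable partition: {V} | {F} — 2 equivalence classes.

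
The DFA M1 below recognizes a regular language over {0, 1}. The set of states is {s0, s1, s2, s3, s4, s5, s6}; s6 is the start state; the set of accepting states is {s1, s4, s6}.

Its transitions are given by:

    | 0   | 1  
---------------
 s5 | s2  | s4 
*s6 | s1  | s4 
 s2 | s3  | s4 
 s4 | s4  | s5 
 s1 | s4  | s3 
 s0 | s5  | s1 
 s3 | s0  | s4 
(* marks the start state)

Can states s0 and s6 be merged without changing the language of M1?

Initial partition by acceptance: {s1,s4,s6} | {s0,s2,s3,s5}.
Refine {s1,s4,s6} on symbol 1: members go to different blocks, giving {s1,s4} and {s6}.
No further refinement is possible. Final partition (3 blocks): {s1,s4} | {s0,s2,s3,s5} | {s6}.
s0 and s6 end up in different blocks, so they are distinguishable. For instance, the string 'ε' is accepted from only s6.

No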